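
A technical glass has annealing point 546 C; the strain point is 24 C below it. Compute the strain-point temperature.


Strain point = annealing point - difference:
  T_strain = 546 - 24 = 522 C

522 C


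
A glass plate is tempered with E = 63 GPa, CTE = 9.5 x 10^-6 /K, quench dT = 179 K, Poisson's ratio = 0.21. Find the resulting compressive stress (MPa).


Tempering stress: sigma = E * alpha * dT / (1 - nu)
  E (MPa) = 63 * 1000 = 63000
  Numerator = 63000 * (9.5 x 10^-6) * 179 = 107.1315
  Denominator = 1 - 0.21 = 0.79
  sigma = 107.1315 / 0.79 = 135.6 MPa

135.6 MPa


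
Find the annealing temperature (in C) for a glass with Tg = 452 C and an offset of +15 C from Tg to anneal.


The annealing temperature is Tg plus the offset:
  T_anneal = 452 + 15 = 467 C

467 C


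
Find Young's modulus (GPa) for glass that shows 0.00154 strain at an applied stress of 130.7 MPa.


Young's modulus: E = stress / strain
  E = 130.7 MPa / 0.00154 = 84870.13 MPa
Convert to GPa: 84870.13 / 1000 = 84.87 GPa

84.87 GPa


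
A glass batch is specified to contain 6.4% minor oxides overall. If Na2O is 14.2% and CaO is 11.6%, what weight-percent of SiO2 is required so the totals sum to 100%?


Known pieces sum to 100%:
  SiO2 = 100 - (others + Na2O + CaO)
  SiO2 = 100 - (6.4 + 14.2 + 11.6) = 67.8%

67.8%


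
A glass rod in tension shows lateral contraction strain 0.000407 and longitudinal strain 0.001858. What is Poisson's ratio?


Poisson's ratio: nu = lateral strain / axial strain
  nu = 0.000407 / 0.001858 = 0.2191

0.2191


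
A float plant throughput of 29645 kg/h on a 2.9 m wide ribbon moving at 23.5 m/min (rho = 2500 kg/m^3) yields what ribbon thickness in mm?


Ribbon cross-section from mass balance:
  Volume rate = throughput / density = 29645 / 2500 = 11.858 m^3/h
  thickness = volume rate / (speed * 60 * width), i.e.
  thickness = throughput / (60 * speed * width * density) * 1000
  thickness = 29645 / (60 * 23.5 * 2.9 * 2500) * 1000 = 2.9 mm

2.9 mm


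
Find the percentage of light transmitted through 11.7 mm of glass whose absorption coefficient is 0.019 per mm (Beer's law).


Beer-Lambert law: T = exp(-alpha * thickness)
  exponent = -0.019 * 11.7 = -0.2223
  T = exp(-0.2223) = 0.8007
  Percentage = 0.8007 * 100 = 80.07%

80.07%


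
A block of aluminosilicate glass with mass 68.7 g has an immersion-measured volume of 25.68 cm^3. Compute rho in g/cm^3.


Use the definition of density:
  rho = mass / volume
  rho = 68.7 / 25.68 = 2.675 g/cm^3

2.675 g/cm^3


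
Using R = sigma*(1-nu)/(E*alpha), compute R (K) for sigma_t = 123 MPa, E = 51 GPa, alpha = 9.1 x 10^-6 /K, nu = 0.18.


Thermal shock resistance: R = sigma * (1 - nu) / (E * alpha)
  Numerator = 123 * (1 - 0.18) = 100.86
  Denominator = 51 * 1000 * (9.1 x 10^-6) = 0.4641
  R = 100.86 / 0.4641 = 217.3 K

217.3 K


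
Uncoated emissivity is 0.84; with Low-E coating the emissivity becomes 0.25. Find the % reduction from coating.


Percentage reduction = (1 - coated/uncoated) * 100
  Ratio = 0.25 / 0.84 = 0.2976
  Reduction = (1 - 0.2976) * 100 = 70.2%

70.2%


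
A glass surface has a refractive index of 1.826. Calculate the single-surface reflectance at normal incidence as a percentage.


Fresnel reflectance at normal incidence:
  R = ((n - 1)/(n + 1))^2
  (n - 1)/(n + 1) = (1.826 - 1)/(1.826 + 1) = 0.292286
  R = 0.292286^2 = 0.0854311
  R(%) = 0.0854311 * 100 = 8.543%

8.543%


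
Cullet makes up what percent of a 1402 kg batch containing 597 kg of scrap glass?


Cullet ratio = (cullet mass / total batch mass) * 100
  Ratio = 597 / 1402 * 100 = 42.58%

42.58%


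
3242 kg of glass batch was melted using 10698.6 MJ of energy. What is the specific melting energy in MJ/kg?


Rearrange E = m * s for s:
  s = E / m
  s = 10698.6 / 3242 = 3.3 MJ/kg

3.3 MJ/kg


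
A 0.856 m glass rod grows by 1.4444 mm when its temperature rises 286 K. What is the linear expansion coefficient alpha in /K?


Rearrange dL = alpha * L0 * dT for alpha:
  alpha = dL / (L0 * dT)
  alpha = (1.4444 / 1000) / (0.856 * 286) = 0.0000059 /K = 5.9 x 10^-6 /K

5.9 x 10^-6 /K


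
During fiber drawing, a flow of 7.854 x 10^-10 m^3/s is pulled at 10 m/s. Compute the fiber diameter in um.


Cross-sectional area from continuity:
  A = Q / v = 7.854 x 10^-10 / 10 = 7.854 x 10^-11 m^2
Diameter from circular cross-section:
  d = sqrt(4A / pi) * 10^6 (m -> um)
  d = sqrt(4 * 7.854 x 10^-11 / pi) * 10^6 = 10.0 um

10.0 um


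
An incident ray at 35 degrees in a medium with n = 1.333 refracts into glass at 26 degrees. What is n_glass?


Apply Snell's law: n1 * sin(theta1) = n2 * sin(theta2)
  n2 = n1 * sin(theta1) / sin(theta2)
  sin(35) = 0.573576
  sin(26) = 0.438371
  n2 = 1.333 * 0.573576 / 0.438371 = 1.7441

1.7441


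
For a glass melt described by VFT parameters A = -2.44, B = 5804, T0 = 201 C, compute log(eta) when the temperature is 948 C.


VFT equation: log(eta) = A + B / (T - T0)
  T - T0 = 948 - 201 = 747
  B / (T - T0) = 5804 / 747 = 7.77
  log(eta) = -2.44 + 7.77 = 5.33

5.33


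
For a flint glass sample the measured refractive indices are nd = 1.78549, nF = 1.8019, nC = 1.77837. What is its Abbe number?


Abbe number formula: Vd = (nd - 1) / (nF - nC)
  nd - 1 = 1.78549 - 1 = 0.78549
  nF - nC = 1.8019 - 1.77837 = 0.02353
  Vd = 0.78549 / 0.02353 = 33.38

33.38


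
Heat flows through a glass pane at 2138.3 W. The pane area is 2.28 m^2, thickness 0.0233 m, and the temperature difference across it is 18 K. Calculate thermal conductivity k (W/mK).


Fourier's law rearranged: k = Q * t / (A * dT)
  Numerator = 2138.3 * 0.0233 = 49.82239
  Denominator = 2.28 * 18 = 41.04
  k = 49.82239 / 41.04 = 1.214 W/mK

1.214 W/mK


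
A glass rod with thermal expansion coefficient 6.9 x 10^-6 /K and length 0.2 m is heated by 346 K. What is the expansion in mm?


Thermal expansion formula: dL = alpha * L0 * dT
  dL = (6.9 x 10^-6) * 0.2 * 346 = 0.00047748 m
Convert to mm: 0.00047748 * 1000 = 0.4775 mm

0.4775 mm


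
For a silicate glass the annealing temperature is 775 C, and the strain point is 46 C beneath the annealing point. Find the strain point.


Strain point = annealing point - difference:
  T_strain = 775 - 46 = 729 C

729 C


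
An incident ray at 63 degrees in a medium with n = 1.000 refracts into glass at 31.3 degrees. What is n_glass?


Apply Snell's law: n1 * sin(theta1) = n2 * sin(theta2)
  n2 = n1 * sin(theta1) / sin(theta2)
  sin(63) = 0.891007
  sin(31.3) = 0.519519
  n2 = 1.000 * 0.891007 / 0.519519 = 1.7151

1.7151


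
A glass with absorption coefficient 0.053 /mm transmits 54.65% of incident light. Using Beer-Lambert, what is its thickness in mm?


Rearrange T = exp(-alpha * thickness):
  thickness = -ln(T) / alpha
  T = 54.65/100 = 0.5465
  ln(T) = -0.60422
  -ln(T) = 0.60422
  thickness = 0.60422 / 0.053 = 11.4 mm

11.4 mm


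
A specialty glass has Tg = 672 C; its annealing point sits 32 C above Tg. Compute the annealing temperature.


The annealing temperature is Tg plus the offset:
  T_anneal = 672 + 32 = 704 C

704 C


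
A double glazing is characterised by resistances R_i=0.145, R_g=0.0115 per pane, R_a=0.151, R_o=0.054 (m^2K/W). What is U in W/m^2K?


Total thermal resistance (series):
  R_total = R_in + R_glass + R_air + R_glass + R_out
  R_total = 0.145 + 0.0115 + 0.151 + 0.0115 + 0.054 = 0.373 m^2K/W
U-value = 1 / R_total = 1 / 0.373 = 2.681 W/m^2K

2.681 W/m^2K


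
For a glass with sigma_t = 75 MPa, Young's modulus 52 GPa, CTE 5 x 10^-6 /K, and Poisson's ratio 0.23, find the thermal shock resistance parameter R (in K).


Thermal shock resistance: R = sigma * (1 - nu) / (E * alpha)
  Numerator = 75 * (1 - 0.23) = 57.75
  Denominator = 52 * 1000 * (5 x 10^-6) = 0.26
  R = 57.75 / 0.26 = 222.1 K

222.1 K


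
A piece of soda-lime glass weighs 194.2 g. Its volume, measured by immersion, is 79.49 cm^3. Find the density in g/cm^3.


Use the definition of density:
  rho = mass / volume
  rho = 194.2 / 79.49 = 2.443 g/cm^3

2.443 g/cm^3


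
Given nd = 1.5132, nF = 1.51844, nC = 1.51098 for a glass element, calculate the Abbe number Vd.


Abbe number formula: Vd = (nd - 1) / (nF - nC)
  nd - 1 = 1.5132 - 1 = 0.5132
  nF - nC = 1.51844 - 1.51098 = 0.00746
  Vd = 0.5132 / 0.00746 = 68.79

68.79


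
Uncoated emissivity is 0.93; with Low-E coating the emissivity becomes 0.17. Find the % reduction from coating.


Percentage reduction = (1 - coated/uncoated) * 100
  Ratio = 0.17 / 0.93 = 0.1828
  Reduction = (1 - 0.1828) * 100 = 81.7%

81.7%


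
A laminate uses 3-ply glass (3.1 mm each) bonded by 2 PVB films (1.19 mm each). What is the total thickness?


Total thickness = glass contribution + PVB contribution
  Glass: 3 * 3.1 = 9.3 mm
  PVB: 2 * 1.19 = 2.38 mm
  Total = 9.3 + 2.38 = 11.68 mm

11.68 mm


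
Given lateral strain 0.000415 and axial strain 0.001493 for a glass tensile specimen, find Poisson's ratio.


Poisson's ratio: nu = lateral strain / axial strain
  nu = 0.000415 / 0.001493 = 0.278

0.278


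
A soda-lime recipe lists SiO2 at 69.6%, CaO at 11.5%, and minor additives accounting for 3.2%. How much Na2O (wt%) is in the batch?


Pieces sum to 100%:
  Na2O = 100 - (SiO2 + CaO + others)
  Na2O = 100 - (69.6 + 11.5 + 3.2) = 15.7%

15.7%


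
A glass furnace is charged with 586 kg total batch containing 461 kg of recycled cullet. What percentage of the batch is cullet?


Cullet ratio = (cullet mass / total batch mass) * 100
  Ratio = 461 / 586 * 100 = 78.67%

78.67%


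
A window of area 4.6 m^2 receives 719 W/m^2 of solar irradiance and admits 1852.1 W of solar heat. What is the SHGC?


Rearrange Q = Area * SHGC * Irradiance:
  SHGC = Q / (Area * Irradiance)
  SHGC = 1852.1 / (4.6 * 719) = 0.56

0.56


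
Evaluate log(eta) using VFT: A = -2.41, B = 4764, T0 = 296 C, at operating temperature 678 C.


VFT equation: log(eta) = A + B / (T - T0)
  T - T0 = 678 - 296 = 382
  B / (T - T0) = 4764 / 382 = 12.471
  log(eta) = -2.41 + 12.471 = 10.061

10.061


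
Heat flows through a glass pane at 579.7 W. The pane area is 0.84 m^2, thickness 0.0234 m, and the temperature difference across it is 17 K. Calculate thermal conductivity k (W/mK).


Fourier's law rearranged: k = Q * t / (A * dT)
  Numerator = 579.7 * 0.0234 = 13.56498
  Denominator = 0.84 * 17 = 14.28
  k = 13.56498 / 14.28 = 0.95 W/mK

0.95 W/mK


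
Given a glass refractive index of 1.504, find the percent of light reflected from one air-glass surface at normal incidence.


Fresnel reflectance at normal incidence:
  R = ((n - 1)/(n + 1))^2
  (n - 1)/(n + 1) = (1.504 - 1)/(1.504 + 1) = 0.201278
  R = 0.201278^2 = 0.0405128
  R(%) = 0.0405128 * 100 = 4.051%

4.051%


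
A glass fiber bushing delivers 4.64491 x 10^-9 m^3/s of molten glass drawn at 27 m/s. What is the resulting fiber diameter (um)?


Cross-sectional area from continuity:
  A = Q / v = 4.64491 x 10^-9 / 27 = 1.720337 x 10^-10 m^2
Diameter from circular cross-section:
  d = sqrt(4A / pi) * 10^6 (m -> um)
  d = sqrt(4 * 1.720337 x 10^-10 / pi) * 10^6 = 14.8 um

14.8 um


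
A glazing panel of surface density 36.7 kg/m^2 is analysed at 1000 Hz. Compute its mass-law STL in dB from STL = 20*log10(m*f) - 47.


Mass law: STL = 20 * log10(m * f) - 47
  m * f = 36.7 * 1000 = 36700
  log10(36700) = 4.56467
  STL = 20 * 4.56467 - 47 = 91.2934 - 47 = 44.3 dB

44.3 dB


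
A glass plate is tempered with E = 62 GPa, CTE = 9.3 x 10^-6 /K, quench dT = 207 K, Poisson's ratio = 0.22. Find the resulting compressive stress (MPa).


Tempering stress: sigma = E * alpha * dT / (1 - nu)
  E (MPa) = 62 * 1000 = 62000
  Numerator = 62000 * (9.3 x 10^-6) * 207 = 119.3562
  Denominator = 1 - 0.22 = 0.78
  sigma = 119.3562 / 0.78 = 153.0 MPa

153.0 MPa


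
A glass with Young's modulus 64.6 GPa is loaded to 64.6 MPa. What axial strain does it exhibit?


Rearrange E = sigma / epsilon:
  epsilon = sigma / E
  E (MPa) = 64.6 * 1000 = 64600
  epsilon = 64.6 / 64600 = 0.001

0.001


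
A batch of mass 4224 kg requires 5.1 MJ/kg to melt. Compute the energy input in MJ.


Total energy = mass * specific energy
  E = 4224 * 5.1 = 21542.4 MJ

21542.4 MJ


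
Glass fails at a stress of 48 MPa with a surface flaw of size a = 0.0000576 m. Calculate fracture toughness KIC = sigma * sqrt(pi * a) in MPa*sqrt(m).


Fracture toughness: KIC = sigma * sqrt(pi * a)
  pi * a = pi * 0.0000576 = 0.000180956
  sqrt(pi * a) = 0.013452
  KIC = 48 * 0.013452 = 0.646 MPa*sqrt(m)

0.646 MPa*sqrt(m)


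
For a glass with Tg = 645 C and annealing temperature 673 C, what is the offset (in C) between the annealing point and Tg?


Offset = T_anneal - Tg:
  offset = 673 - 645 = 28 C

28 C


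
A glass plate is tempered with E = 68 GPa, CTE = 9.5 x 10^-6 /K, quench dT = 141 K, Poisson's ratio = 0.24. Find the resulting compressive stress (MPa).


Tempering stress: sigma = E * alpha * dT / (1 - nu)
  E (MPa) = 68 * 1000 = 68000
  Numerator = 68000 * (9.5 x 10^-6) * 141 = 91.086
  Denominator = 1 - 0.24 = 0.76
  sigma = 91.086 / 0.76 = 119.8 MPa

119.8 MPa


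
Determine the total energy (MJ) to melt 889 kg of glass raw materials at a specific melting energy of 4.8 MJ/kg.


Total energy = mass * specific energy
  E = 889 * 4.8 = 4267.2 MJ

4267.2 MJ


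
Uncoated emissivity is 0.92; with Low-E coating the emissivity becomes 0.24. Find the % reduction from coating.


Percentage reduction = (1 - coated/uncoated) * 100
  Ratio = 0.24 / 0.92 = 0.2609
  Reduction = (1 - 0.2609) * 100 = 73.9%

73.9%


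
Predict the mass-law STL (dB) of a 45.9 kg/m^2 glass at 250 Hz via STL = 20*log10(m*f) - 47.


Mass law: STL = 20 * log10(m * f) - 47
  m * f = 45.9 * 250 = 11475
  log10(11475) = 4.05975
  STL = 20 * 4.05975 - 47 = 81.195 - 47 = 34.2 dB

34.2 dB


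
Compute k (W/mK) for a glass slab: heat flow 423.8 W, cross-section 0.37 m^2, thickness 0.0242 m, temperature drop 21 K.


Fourier's law rearranged: k = Q * t / (A * dT)
  Numerator = 423.8 * 0.0242 = 10.25596
  Denominator = 0.37 * 21 = 7.77
  k = 10.25596 / 7.77 = 1.32 W/mK

1.32 W/mK


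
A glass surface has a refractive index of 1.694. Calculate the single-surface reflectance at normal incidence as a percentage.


Fresnel reflectance at normal incidence:
  R = ((n - 1)/(n + 1))^2
  (n - 1)/(n + 1) = (1.694 - 1)/(1.694 + 1) = 0.25761
  R = 0.25761^2 = 0.0663629
  R(%) = 0.0663629 * 100 = 6.636%

6.636%


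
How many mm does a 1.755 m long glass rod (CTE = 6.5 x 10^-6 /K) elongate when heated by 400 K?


Thermal expansion formula: dL = alpha * L0 * dT
  dL = (6.5 x 10^-6) * 1.755 * 400 = 0.004563 m
Convert to mm: 0.004563 * 1000 = 4.563 mm

4.563 mm


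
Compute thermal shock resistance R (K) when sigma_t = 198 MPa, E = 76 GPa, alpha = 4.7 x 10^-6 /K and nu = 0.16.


Thermal shock resistance: R = sigma * (1 - nu) / (E * alpha)
  Numerator = 198 * (1 - 0.16) = 166.32
  Denominator = 76 * 1000 * (4.7 x 10^-6) = 0.3572
  R = 166.32 / 0.3572 = 465.6 K

465.6 K


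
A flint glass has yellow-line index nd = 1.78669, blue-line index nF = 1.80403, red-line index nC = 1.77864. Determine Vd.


Abbe number formula: Vd = (nd - 1) / (nF - nC)
  nd - 1 = 1.78669 - 1 = 0.78669
  nF - nC = 1.80403 - 1.77864 = 0.02539
  Vd = 0.78669 / 0.02539 = 30.98

30.98


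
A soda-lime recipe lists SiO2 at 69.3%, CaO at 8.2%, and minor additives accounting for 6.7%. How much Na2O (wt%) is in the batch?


Pieces sum to 100%:
  Na2O = 100 - (SiO2 + CaO + others)
  Na2O = 100 - (69.3 + 8.2 + 6.7) = 15.8%

15.8%


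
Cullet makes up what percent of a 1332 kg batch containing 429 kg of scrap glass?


Cullet ratio = (cullet mass / total batch mass) * 100
  Ratio = 429 / 1332 * 100 = 32.21%

32.21%


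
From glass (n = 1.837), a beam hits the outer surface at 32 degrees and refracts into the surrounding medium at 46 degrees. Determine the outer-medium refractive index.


Apply Snell's law: n1 * sin(theta1) = n2 * sin(theta2)
  n2 = n1 * sin(theta1) / sin(theta2)
  sin(32) = 0.529919
  sin(46) = 0.71934
  n2 = 1.837 * 0.529919 / 0.71934 = 1.3533

1.3533


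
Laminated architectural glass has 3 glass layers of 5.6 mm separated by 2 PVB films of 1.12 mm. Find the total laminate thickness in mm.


Total thickness = glass contribution + PVB contribution
  Glass: 3 * 5.6 = 16.8 mm
  PVB: 2 * 1.12 = 2.24 mm
  Total = 16.8 + 2.24 = 19.04 mm

19.04 mm


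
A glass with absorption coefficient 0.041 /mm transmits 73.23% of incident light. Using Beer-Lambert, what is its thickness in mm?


Rearrange T = exp(-alpha * thickness):
  thickness = -ln(T) / alpha
  T = 73.23/100 = 0.7323
  ln(T) = -0.31157
  -ln(T) = 0.31157
  thickness = 0.31157 / 0.041 = 7.6 mm

7.6 mm


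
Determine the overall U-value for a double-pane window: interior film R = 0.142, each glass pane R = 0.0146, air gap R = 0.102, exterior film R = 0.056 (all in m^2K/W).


Total thermal resistance (series):
  R_total = R_in + R_glass + R_air + R_glass + R_out
  R_total = 0.142 + 0.0146 + 0.102 + 0.0146 + 0.056 = 0.3292 m^2K/W
U-value = 1 / R_total = 1 / 0.3292 = 3.038 W/m^2K

3.038 W/m^2K


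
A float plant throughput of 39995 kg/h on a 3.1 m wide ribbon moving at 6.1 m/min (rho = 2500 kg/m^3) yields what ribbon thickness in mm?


Ribbon cross-section from mass balance:
  Volume rate = throughput / density = 39995 / 2500 = 15.998 m^3/h
  thickness = volume rate / (speed * 60 * width), i.e.
  thickness = throughput / (60 * speed * width * density) * 1000
  thickness = 39995 / (60 * 6.1 * 3.1 * 2500) * 1000 = 14.1 mm

14.1 mm


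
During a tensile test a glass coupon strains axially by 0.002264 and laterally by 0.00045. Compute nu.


Poisson's ratio: nu = lateral strain / axial strain
  nu = 0.00045 / 0.002264 = 0.1988

0.1988


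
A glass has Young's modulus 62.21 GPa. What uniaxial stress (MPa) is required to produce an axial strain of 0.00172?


Rearrange E = sigma / epsilon:
  sigma = E * epsilon
  E (MPa) = 62.21 * 1000 = 62210
  sigma = 62210 * 0.00172 = 107.0 MPa

107.0 MPa


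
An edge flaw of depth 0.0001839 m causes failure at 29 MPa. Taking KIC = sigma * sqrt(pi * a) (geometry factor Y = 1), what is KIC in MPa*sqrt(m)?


Fracture toughness: KIC = sigma * sqrt(pi * a)
  pi * a = pi * 0.0001839 = 0.000577739
  sqrt(pi * a) = 0.024036
  KIC = 29 * 0.024036 = 0.697 MPa*sqrt(m)

0.697 MPa*sqrt(m)


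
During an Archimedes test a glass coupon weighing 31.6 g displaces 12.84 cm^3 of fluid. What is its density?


Use the definition of density:
  rho = mass / volume
  rho = 31.6 / 12.84 = 2.461 g/cm^3

2.461 g/cm^3


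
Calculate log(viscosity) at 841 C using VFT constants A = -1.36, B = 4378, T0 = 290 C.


VFT equation: log(eta) = A + B / (T - T0)
  T - T0 = 841 - 290 = 551
  B / (T - T0) = 4378 / 551 = 7.946
  log(eta) = -1.36 + 7.946 = 6.586

6.586


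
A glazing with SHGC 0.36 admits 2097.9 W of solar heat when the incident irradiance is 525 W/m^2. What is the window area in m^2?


Rearrange Q = Area * SHGC * Irradiance:
  Area = Q / (SHGC * Irradiance)
  Area = 2097.9 / (0.36 * 525) = 11.1 m^2

11.1 m^2


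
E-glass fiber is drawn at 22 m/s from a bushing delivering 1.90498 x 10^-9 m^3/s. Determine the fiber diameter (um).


Cross-sectional area from continuity:
  A = Q / v = 1.90498 x 10^-9 / 22 = 8.659 x 10^-11 m^2
Diameter from circular cross-section:
  d = sqrt(4A / pi) * 10^6 (m -> um)
  d = sqrt(4 * 8.659 x 10^-11 / pi) * 10^6 = 10.5 um

10.5 um


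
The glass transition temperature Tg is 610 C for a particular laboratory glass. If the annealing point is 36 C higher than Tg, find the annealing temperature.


The annealing temperature is Tg plus the offset:
  T_anneal = 610 + 36 = 646 C

646 C


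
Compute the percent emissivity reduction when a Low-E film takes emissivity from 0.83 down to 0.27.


Percentage reduction = (1 - coated/uncoated) * 100
  Ratio = 0.27 / 0.83 = 0.3253
  Reduction = (1 - 0.3253) * 100 = 67.5%

67.5%


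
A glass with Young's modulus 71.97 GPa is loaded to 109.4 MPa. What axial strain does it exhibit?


Rearrange E = sigma / epsilon:
  epsilon = sigma / E
  E (MPa) = 71.97 * 1000 = 71970
  epsilon = 109.4 / 71970 = 0.00152

0.00152


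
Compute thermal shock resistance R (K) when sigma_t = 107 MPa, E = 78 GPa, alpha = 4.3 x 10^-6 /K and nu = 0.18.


Thermal shock resistance: R = sigma * (1 - nu) / (E * alpha)
  Numerator = 107 * (1 - 0.18) = 87.74
  Denominator = 78 * 1000 * (4.3 x 10^-6) = 0.3354
  R = 87.74 / 0.3354 = 261.6 K

261.6 K


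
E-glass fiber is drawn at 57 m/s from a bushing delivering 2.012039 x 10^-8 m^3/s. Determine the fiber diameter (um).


Cross-sectional area from continuity:
  A = Q / v = 2.012039 x 10^-8 / 57 = 3.529893 x 10^-10 m^2
Diameter from circular cross-section:
  d = sqrt(4A / pi) * 10^6 (m -> um)
  d = sqrt(4 * 3.529893 x 10^-10 / pi) * 10^6 = 21.2 um

21.2 um


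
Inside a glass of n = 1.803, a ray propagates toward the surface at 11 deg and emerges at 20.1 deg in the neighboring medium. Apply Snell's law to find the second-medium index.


Apply Snell's law: n1 * sin(theta1) = n2 * sin(theta2)
  n2 = n1 * sin(theta1) / sin(theta2)
  sin(11) = 0.190809
  sin(20.1) = 0.34366
  n2 = 1.803 * 0.190809 / 0.34366 = 1.0011

1.0011


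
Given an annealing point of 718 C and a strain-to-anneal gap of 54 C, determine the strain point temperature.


Strain point = annealing point - difference:
  T_strain = 718 - 54 = 664 C

664 C


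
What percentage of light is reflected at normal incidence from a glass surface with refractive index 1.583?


Fresnel reflectance at normal incidence:
  R = ((n - 1)/(n + 1))^2
  (n - 1)/(n + 1) = (1.583 - 1)/(1.583 + 1) = 0.225707
  R = 0.225707^2 = 0.0509436
  R(%) = 0.0509436 * 100 = 5.094%

5.094%


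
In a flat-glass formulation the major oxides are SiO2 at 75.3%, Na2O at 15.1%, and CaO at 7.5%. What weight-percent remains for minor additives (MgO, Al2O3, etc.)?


Sum the three major oxides:
  SiO2 + Na2O + CaO = 75.3 + 15.1 + 7.5 = 97.9%
Subtract from 100%:
  Others = 100 - 97.9 = 2.1%

2.1%


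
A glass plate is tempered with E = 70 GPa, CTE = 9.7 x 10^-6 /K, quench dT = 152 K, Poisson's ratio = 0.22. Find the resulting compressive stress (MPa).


Tempering stress: sigma = E * alpha * dT / (1 - nu)
  E (MPa) = 70 * 1000 = 70000
  Numerator = 70000 * (9.7 x 10^-6) * 152 = 103.208
  Denominator = 1 - 0.22 = 0.78
  sigma = 103.208 / 0.78 = 132.3 MPa

132.3 MPa


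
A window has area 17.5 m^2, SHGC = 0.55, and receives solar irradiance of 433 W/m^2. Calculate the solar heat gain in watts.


Solar heat gain: Q = Area * SHGC * Irradiance
  Q = 17.5 * 0.55 * 433 = 4167.6 W

4167.6 W


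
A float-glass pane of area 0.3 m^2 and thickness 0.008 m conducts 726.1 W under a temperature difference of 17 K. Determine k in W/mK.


Fourier's law rearranged: k = Q * t / (A * dT)
  Numerator = 726.1 * 0.008 = 5.8088
  Denominator = 0.3 * 17 = 5.1
  k = 5.8088 / 5.1 = 1.139 W/mK

1.139 W/mK


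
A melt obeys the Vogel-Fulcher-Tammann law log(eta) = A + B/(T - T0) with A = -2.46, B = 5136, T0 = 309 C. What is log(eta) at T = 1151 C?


VFT equation: log(eta) = A + B / (T - T0)
  T - T0 = 1151 - 309 = 842
  B / (T - T0) = 5136 / 842 = 6.1
  log(eta) = -2.46 + 6.1 = 3.64

3.64


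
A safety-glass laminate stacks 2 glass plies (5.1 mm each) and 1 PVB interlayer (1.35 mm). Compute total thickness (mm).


Total thickness = glass contribution + PVB contribution
  Glass: 2 * 5.1 = 10.2 mm
  PVB: 1 * 1.35 = 1.35 mm
  Total = 10.2 + 1.35 = 11.55 mm

11.55 mm


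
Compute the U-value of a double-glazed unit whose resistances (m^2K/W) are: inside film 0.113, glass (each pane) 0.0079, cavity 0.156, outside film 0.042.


Total thermal resistance (series):
  R_total = R_in + R_glass + R_air + R_glass + R_out
  R_total = 0.113 + 0.0079 + 0.156 + 0.0079 + 0.042 = 0.3268 m^2K/W
U-value = 1 / R_total = 1 / 0.3268 = 3.06 W/m^2K

3.06 W/m^2K


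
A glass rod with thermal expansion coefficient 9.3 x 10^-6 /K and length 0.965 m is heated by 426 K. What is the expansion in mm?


Thermal expansion formula: dL = alpha * L0 * dT
  dL = (9.3 x 10^-6) * 0.965 * 426 = 0.00382314 m
Convert to mm: 0.00382314 * 1000 = 3.8231 mm

3.8231 mm


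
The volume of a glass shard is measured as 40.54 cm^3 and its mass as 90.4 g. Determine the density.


Use the definition of density:
  rho = mass / volume
  rho = 90.4 / 40.54 = 2.23 g/cm^3

2.23 g/cm^3


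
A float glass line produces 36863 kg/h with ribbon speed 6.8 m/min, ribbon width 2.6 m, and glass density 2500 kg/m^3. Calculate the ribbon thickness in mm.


Ribbon cross-section from mass balance:
  Volume rate = throughput / density = 36863 / 2500 = 14.7452 m^3/h
  thickness = volume rate / (speed * 60 * width), i.e.
  thickness = throughput / (60 * speed * width * density) * 1000
  thickness = 36863 / (60 * 6.8 * 2.6 * 2500) * 1000 = 13.9 mm

13.9 mm


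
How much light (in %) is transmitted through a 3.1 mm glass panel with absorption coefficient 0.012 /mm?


Beer-Lambert law: T = exp(-alpha * thickness)
  exponent = -0.012 * 3.1 = -0.0372
  T = exp(-0.0372) = 0.9635
  Percentage = 0.9635 * 100 = 96.35%

96.35%


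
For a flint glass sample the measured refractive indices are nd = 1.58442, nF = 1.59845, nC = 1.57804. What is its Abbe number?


Abbe number formula: Vd = (nd - 1) / (nF - nC)
  nd - 1 = 1.58442 - 1 = 0.58442
  nF - nC = 1.59845 - 1.57804 = 0.02041
  Vd = 0.58442 / 0.02041 = 28.63

28.63


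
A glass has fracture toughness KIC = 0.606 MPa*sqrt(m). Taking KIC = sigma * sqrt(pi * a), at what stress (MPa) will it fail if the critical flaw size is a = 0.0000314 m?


Rearrange KIC = sigma * sqrt(pi * a):
  sigma = KIC / sqrt(pi * a)
  sqrt(pi * 0.0000314) = 0.009932
  sigma = 0.606 / 0.009932 = 61.01 MPa

61.01 MPa


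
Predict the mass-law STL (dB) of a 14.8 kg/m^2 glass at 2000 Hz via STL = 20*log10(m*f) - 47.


Mass law: STL = 20 * log10(m * f) - 47
  m * f = 14.8 * 2000 = 29600
  log10(29600) = 4.47129
  STL = 20 * 4.47129 - 47 = 89.4258 - 47 = 42.4 dB

42.4 dB


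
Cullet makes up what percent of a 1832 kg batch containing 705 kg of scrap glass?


Cullet ratio = (cullet mass / total batch mass) * 100
  Ratio = 705 / 1832 * 100 = 38.48%

38.48%


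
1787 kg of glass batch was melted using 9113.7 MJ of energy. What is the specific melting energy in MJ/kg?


Rearrange E = m * s for s:
  s = E / m
  s = 9113.7 / 1787 = 5.1 MJ/kg

5.1 MJ/kg


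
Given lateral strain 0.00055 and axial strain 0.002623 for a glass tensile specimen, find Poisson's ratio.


Poisson's ratio: nu = lateral strain / axial strain
  nu = 0.00055 / 0.002623 = 0.2097

0.2097


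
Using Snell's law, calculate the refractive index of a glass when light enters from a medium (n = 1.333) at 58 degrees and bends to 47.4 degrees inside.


Apply Snell's law: n1 * sin(theta1) = n2 * sin(theta2)
  n2 = n1 * sin(theta1) / sin(theta2)
  sin(58) = 0.848048
  sin(47.4) = 0.736097
  n2 = 1.333 * 0.848048 / 0.736097 = 1.5357

1.5357


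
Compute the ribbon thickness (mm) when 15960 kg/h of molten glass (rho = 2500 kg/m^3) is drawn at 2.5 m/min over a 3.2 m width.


Ribbon cross-section from mass balance:
  Volume rate = throughput / density = 15960 / 2500 = 6.384 m^3/h
  thickness = volume rate / (speed * 60 * width), i.e.
  thickness = throughput / (60 * speed * width * density) * 1000
  thickness = 15960 / (60 * 2.5 * 3.2 * 2500) * 1000 = 13.3 mm

13.3 mm


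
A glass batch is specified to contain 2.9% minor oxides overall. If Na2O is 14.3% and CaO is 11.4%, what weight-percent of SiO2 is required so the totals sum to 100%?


Known pieces sum to 100%:
  SiO2 = 100 - (others + Na2O + CaO)
  SiO2 = 100 - (2.9 + 14.3 + 11.4) = 71.4%

71.4%


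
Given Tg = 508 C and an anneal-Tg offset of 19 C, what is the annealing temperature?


The annealing temperature is Tg plus the offset:
  T_anneal = 508 + 19 = 527 C

527 C


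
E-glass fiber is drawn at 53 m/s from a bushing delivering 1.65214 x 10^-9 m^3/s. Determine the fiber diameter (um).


Cross-sectional area from continuity:
  A = Q / v = 1.65214 x 10^-9 / 53 = 3.117245 x 10^-11 m^2
Diameter from circular cross-section:
  d = sqrt(4A / pi) * 10^6 (m -> um)
  d = sqrt(4 * 3.117245 x 10^-11 / pi) * 10^6 = 6.3 um

6.3 um


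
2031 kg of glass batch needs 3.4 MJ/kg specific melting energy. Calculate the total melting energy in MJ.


Total energy = mass * specific energy
  E = 2031 * 3.4 = 6905.4 MJ

6905.4 MJ


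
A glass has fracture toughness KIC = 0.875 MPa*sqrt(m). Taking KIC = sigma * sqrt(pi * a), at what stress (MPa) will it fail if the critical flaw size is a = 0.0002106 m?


Rearrange KIC = sigma * sqrt(pi * a):
  sigma = KIC / sqrt(pi * a)
  sqrt(pi * 0.0002106) = 0.025722
  sigma = 0.875 / 0.025722 = 34.02 MPa

34.02 MPa


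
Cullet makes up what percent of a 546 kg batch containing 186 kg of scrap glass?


Cullet ratio = (cullet mass / total batch mass) * 100
  Ratio = 186 / 546 * 100 = 34.07%

34.07%


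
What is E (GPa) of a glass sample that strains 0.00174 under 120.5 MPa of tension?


Young's modulus: E = stress / strain
  E = 120.5 MPa / 0.00174 = 69252.87 MPa
Convert to GPa: 69252.87 / 1000 = 69.25 GPa

69.25 GPa


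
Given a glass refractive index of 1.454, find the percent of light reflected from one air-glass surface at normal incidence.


Fresnel reflectance at normal incidence:
  R = ((n - 1)/(n + 1))^2
  (n - 1)/(n + 1) = (1.454 - 1)/(1.454 + 1) = 0.185004
  R = 0.185004^2 = 0.0342265
  R(%) = 0.0342265 * 100 = 3.423%

3.423%


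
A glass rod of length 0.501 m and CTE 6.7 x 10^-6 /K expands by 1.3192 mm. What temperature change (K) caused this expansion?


Rearrange dL = alpha * L0 * dT for dT:
  dT = dL / (alpha * L0)
  dL (m) = 1.3192 / 1000 = 0.0013192
  dT = 0.0013192 / ((6.7 x 10^-6) * 0.501) = 393.0 K

393.0 K


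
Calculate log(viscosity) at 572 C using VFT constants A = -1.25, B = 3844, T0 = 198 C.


VFT equation: log(eta) = A + B / (T - T0)
  T - T0 = 572 - 198 = 374
  B / (T - T0) = 3844 / 374 = 10.278
  log(eta) = -1.25 + 10.278 = 9.028

9.028


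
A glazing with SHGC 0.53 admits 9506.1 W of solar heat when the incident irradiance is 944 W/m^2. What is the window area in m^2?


Rearrange Q = Area * SHGC * Irradiance:
  Area = Q / (SHGC * Irradiance)
  Area = 9506.1 / (0.53 * 944) = 19.0 m^2

19.0 m^2


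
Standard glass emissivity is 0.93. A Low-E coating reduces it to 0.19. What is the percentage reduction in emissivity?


Percentage reduction = (1 - coated/uncoated) * 100
  Ratio = 0.19 / 0.93 = 0.2043
  Reduction = (1 - 0.2043) * 100 = 79.6%

79.6%


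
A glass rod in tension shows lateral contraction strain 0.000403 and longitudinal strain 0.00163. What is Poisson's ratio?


Poisson's ratio: nu = lateral strain / axial strain
  nu = 0.000403 / 0.00163 = 0.2472

0.2472


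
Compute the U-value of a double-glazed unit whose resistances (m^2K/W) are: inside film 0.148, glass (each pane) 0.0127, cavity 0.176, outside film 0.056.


Total thermal resistance (series):
  R_total = R_in + R_glass + R_air + R_glass + R_out
  R_total = 0.148 + 0.0127 + 0.176 + 0.0127 + 0.056 = 0.4054 m^2K/W
U-value = 1 / R_total = 1 / 0.4054 = 2.467 W/m^2K

2.467 W/m^2K


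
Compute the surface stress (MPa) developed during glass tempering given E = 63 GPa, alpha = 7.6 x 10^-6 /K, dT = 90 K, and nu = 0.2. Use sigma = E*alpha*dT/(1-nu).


Tempering stress: sigma = E * alpha * dT / (1 - nu)
  E (MPa) = 63 * 1000 = 63000
  Numerator = 63000 * (7.6 x 10^-6) * 90 = 43.092
  Denominator = 1 - 0.2 = 0.8
  sigma = 43.092 / 0.8 = 53.9 MPa

53.9 MPa


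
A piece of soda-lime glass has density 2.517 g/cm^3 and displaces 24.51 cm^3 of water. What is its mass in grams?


Rearrange rho = m / V:
  m = rho * V
  m = 2.517 * 24.51 = 61.692 g

61.692 g


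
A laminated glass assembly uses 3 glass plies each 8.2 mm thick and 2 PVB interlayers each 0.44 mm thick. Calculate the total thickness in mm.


Total thickness = glass contribution + PVB contribution
  Glass: 3 * 8.2 = 24.6 mm
  PVB: 2 * 0.44 = 0.88 mm
  Total = 24.6 + 0.88 = 25.48 mm

25.48 mm


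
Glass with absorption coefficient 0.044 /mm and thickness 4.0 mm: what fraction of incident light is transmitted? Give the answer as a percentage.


Beer-Lambert law: T = exp(-alpha * thickness)
  exponent = -0.044 * 4.0 = -0.176
  T = exp(-0.176) = 0.8386
  Percentage = 0.8386 * 100 = 83.86%

83.86%


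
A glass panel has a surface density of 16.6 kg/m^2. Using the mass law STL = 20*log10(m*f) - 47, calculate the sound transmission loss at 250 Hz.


Mass law: STL = 20 * log10(m * f) - 47
  m * f = 16.6 * 250 = 4150
  log10(4150) = 3.61805
  STL = 20 * 3.61805 - 47 = 72.361 - 47 = 25.4 dB

25.4 dB


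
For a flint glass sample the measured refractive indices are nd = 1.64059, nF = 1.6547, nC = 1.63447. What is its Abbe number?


Abbe number formula: Vd = (nd - 1) / (nF - nC)
  nd - 1 = 1.64059 - 1 = 0.64059
  nF - nC = 1.6547 - 1.63447 = 0.02023
  Vd = 0.64059 / 0.02023 = 31.67

31.67


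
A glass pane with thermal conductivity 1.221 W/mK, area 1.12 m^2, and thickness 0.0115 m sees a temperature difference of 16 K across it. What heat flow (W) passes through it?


Fourier's law: Q = k * A * dT / t
  Q = 1.221 * 1.12 * 16 / 0.0115
  Q = 21.88032 / 0.0115 = 1902.6 W

1902.6 W


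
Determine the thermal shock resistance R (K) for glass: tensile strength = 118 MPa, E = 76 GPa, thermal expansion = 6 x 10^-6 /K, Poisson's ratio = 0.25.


Thermal shock resistance: R = sigma * (1 - nu) / (E * alpha)
  Numerator = 118 * (1 - 0.25) = 88.5
  Denominator = 76 * 1000 * (6 x 10^-6) = 0.456
  R = 88.5 / 0.456 = 194.1 K

194.1 K


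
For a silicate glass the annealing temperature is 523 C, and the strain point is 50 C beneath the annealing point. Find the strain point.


Strain point = annealing point - difference:
  T_strain = 523 - 50 = 473 C

473 C


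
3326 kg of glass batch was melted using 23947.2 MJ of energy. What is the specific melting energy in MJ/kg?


Rearrange E = m * s for s:
  s = E / m
  s = 23947.2 / 3326 = 7.2 MJ/kg

7.2 MJ/kg


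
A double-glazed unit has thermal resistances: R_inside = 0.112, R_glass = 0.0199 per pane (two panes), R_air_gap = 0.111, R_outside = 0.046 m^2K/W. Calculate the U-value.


Total thermal resistance (series):
  R_total = R_in + R_glass + R_air + R_glass + R_out
  R_total = 0.112 + 0.0199 + 0.111 + 0.0199 + 0.046 = 0.3088 m^2K/W
U-value = 1 / R_total = 1 / 0.3088 = 3.238 W/m^2K

3.238 W/m^2K


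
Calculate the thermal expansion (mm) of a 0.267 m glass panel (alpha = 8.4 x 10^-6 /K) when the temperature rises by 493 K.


Thermal expansion formula: dL = alpha * L0 * dT
  dL = (8.4 x 10^-6) * 0.267 * 493 = 0.0011057 m
Convert to mm: 0.0011057 * 1000 = 1.1057 mm

1.1057 mm


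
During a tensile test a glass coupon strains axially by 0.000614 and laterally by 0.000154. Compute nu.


Poisson's ratio: nu = lateral strain / axial strain
  nu = 0.000154 / 0.000614 = 0.2508

0.2508


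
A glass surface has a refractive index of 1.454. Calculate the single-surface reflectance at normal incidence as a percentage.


Fresnel reflectance at normal incidence:
  R = ((n - 1)/(n + 1))^2
  (n - 1)/(n + 1) = (1.454 - 1)/(1.454 + 1) = 0.185004
  R = 0.185004^2 = 0.0342265
  R(%) = 0.0342265 * 100 = 3.423%

3.423%


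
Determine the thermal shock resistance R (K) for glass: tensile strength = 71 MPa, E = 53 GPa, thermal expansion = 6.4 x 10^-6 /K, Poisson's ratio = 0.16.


Thermal shock resistance: R = sigma * (1 - nu) / (E * alpha)
  Numerator = 71 * (1 - 0.16) = 59.64
  Denominator = 53 * 1000 * (6.4 x 10^-6) = 0.3392
  R = 59.64 / 0.3392 = 175.8 K

175.8 K


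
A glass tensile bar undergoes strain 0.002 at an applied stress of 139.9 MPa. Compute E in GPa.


Young's modulus: E = stress / strain
  E = 139.9 MPa / 0.002 = 69950 MPa
Convert to GPa: 69950 / 1000 = 69.95 GPa

69.95 GPa


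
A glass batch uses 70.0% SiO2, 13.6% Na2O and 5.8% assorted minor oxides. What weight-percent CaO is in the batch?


Pieces sum to 100%:
  CaO = 100 - (SiO2 + Na2O + others)
  CaO = 100 - (70.0 + 13.6 + 5.8) = 10.6%

10.6%


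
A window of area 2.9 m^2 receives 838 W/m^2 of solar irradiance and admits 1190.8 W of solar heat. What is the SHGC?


Rearrange Q = Area * SHGC * Irradiance:
  SHGC = Q / (Area * Irradiance)
  SHGC = 1190.8 / (2.9 * 838) = 0.49

0.49


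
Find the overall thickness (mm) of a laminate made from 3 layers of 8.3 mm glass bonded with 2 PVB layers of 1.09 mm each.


Total thickness = glass contribution + PVB contribution
  Glass: 3 * 8.3 = 24.9 mm
  PVB: 2 * 1.09 = 2.18 mm
  Total = 24.9 + 2.18 = 27.08 mm

27.08 mm


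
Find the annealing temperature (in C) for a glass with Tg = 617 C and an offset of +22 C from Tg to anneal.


The annealing temperature is Tg plus the offset:
  T_anneal = 617 + 22 = 639 C

639 C


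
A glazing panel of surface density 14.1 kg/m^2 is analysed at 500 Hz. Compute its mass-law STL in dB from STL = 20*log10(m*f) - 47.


Mass law: STL = 20 * log10(m * f) - 47
  m * f = 14.1 * 500 = 7050
  log10(7050) = 3.84819
  STL = 20 * 3.84819 - 47 = 76.9638 - 47 = 30.0 dB

30.0 dB


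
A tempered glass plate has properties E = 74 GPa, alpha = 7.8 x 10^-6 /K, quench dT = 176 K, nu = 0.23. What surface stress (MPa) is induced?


Tempering stress: sigma = E * alpha * dT / (1 - nu)
  E (MPa) = 74 * 1000 = 74000
  Numerator = 74000 * (7.8 x 10^-6) * 176 = 101.5872
  Denominator = 1 - 0.23 = 0.77
  sigma = 101.5872 / 0.77 = 131.9 MPa

131.9 MPa


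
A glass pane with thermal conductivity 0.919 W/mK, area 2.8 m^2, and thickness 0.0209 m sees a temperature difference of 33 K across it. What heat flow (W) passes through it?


Fourier's law: Q = k * A * dT / t
  Q = 0.919 * 2.8 * 33 / 0.0209
  Q = 84.9156 / 0.0209 = 4062.9 W

4062.9 W


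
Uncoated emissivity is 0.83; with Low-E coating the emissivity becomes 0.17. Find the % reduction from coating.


Percentage reduction = (1 - coated/uncoated) * 100
  Ratio = 0.17 / 0.83 = 0.2048
  Reduction = (1 - 0.2048) * 100 = 79.5%

79.5%


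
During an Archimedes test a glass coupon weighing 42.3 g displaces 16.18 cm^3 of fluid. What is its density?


Use the definition of density:
  rho = mass / volume
  rho = 42.3 / 16.18 = 2.614 g/cm^3

2.614 g/cm^3


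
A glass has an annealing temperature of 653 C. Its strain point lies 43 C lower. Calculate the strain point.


Strain point = annealing point - difference:
  T_strain = 653 - 43 = 610 C

610 C


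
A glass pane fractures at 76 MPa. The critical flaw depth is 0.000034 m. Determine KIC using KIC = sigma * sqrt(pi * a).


Fracture toughness: KIC = sigma * sqrt(pi * a)
  pi * a = pi * 0.000034 = 0.000106814
  sqrt(pi * a) = 0.010335
  KIC = 76 * 0.010335 = 0.785 MPa*sqrt(m)

0.785 MPa*sqrt(m)


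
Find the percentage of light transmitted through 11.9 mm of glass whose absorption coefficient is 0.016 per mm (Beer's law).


Beer-Lambert law: T = exp(-alpha * thickness)
  exponent = -0.016 * 11.9 = -0.1904
  T = exp(-0.1904) = 0.8266
  Percentage = 0.8266 * 100 = 82.66%

82.66%


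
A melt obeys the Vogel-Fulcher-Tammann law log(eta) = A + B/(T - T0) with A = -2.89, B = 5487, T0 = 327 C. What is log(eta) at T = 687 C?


VFT equation: log(eta) = A + B / (T - T0)
  T - T0 = 687 - 327 = 360
  B / (T - T0) = 5487 / 360 = 15.242
  log(eta) = -2.89 + 15.242 = 12.352

12.352


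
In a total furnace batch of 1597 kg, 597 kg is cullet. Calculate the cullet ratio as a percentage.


Cullet ratio = (cullet mass / total batch mass) * 100
  Ratio = 597 / 1597 * 100 = 37.38%

37.38%


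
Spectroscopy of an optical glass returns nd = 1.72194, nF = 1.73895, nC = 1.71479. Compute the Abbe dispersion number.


Abbe number formula: Vd = (nd - 1) / (nF - nC)
  nd - 1 = 1.72194 - 1 = 0.72194
  nF - nC = 1.73895 - 1.71479 = 0.02416
  Vd = 0.72194 / 0.02416 = 29.88

29.88
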